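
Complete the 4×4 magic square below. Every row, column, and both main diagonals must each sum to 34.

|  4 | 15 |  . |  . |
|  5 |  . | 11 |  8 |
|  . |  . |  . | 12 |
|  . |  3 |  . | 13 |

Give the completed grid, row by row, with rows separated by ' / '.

The remaining cell in row 2 is (2,2) = 34 − 24 = 10.
The remaining cell in column 2 is (3,2) = 34 − 28 = 6.
From column 4, 34 − (8 + 12 + 13) gives (1,4) = 1.
Main diagonal: 4 + 10 + 13 + ? = 34, so (3,3) = 7.
The remaining cell in anti-diagonal is (4,1) = 34 − 18 = 16.
Row 1 must total 34; the given cells sum to 20, so (1,3) = 14.
The remaining cell in row 3 is (3,1) = 34 − 25 = 9.
Using row 4: 16 + 3 + 13 + ? → (4,3) = 34 − 32 = 2.

4 15 14 1 / 5 10 11 8 / 9 6 7 12 / 16 3 2 13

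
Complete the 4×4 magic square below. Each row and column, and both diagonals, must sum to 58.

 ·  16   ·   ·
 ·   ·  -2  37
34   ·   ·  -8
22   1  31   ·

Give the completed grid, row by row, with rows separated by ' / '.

Row 4 needs 58; the known cells sum to 54, so (4,4) = 4.
The remaining cell in column 4 is (1,4) = 58 − 33 = 25.
From anti-diagonal, 58 − (25 + (-2) + 22) gives (3,2) = 13.
Using row 3: 34 + 13 + (-8) + ? → (3,3) = 58 − 39 = 19.
Column 2: 16 + 13 + 1 + ? = 58, so (2,2) = 28.
Column 3: -2 + 19 + 31 + ? = 58, so (1,3) = 10.
From main diagonal, 58 − (28 + 19 + 4) gives (1,1) = 7.
Using row 2: 28 + (-2) + 37 + ? → (2,1) = 58 − 63 = -5.

7 16 10 25 / -5 28 -2 37 / 34 13 19 -8 / 22 1 31 4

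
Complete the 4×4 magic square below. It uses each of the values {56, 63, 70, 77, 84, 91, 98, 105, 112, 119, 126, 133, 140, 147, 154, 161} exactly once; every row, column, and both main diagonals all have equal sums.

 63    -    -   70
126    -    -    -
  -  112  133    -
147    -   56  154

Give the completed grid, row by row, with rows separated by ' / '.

63 161 140 70 / 126 84 105 119 / 98 112 133 91 / 147 77 56 154

The 16 entries sum to 1736, so each line sums to 1736/4 = 434.
Row 4 must total 434; the given cells sum to 357, so (4,2) = 77.
Column 1: 63 + 126 + 147 + ? = 434, so (3,1) = 98.
Main diagonal: 63 + 133 + 154 + ? = 434, so (2,2) = 84.
From anti-diagonal, 434 − (70 + 112 + 147) gives (2,3) = 105.
Row 2 must total 434; the given cells sum to 315, so (2,4) = 119.
Row 3 must total 434; the given cells sum to 343, so (3,4) = 91.
From column 2, 434 − (84 + 112 + 77) gives (1,2) = 161.
Column 3: 105 + 133 + 56 + ? = 434, so (1,3) = 140.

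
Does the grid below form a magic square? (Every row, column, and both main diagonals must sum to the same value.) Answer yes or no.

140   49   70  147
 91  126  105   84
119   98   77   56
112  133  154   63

No — column 2 sums to 406 but column 1 sums to 462.

Row 1: 140 + 49 + 70 + 147 = 406.
Row 2: 91 + 126 + 105 + 84 = 406.
Row 3: 119 + 98 + 77 + 56 = 350.
Row 4: 112 + 133 + 154 + 63 = 462.
Column 1: 140 + 91 + 119 + 112 = 462.
Column 2: 49 + 126 + 98 + 133 = 406.
Column 3: 70 + 105 + 77 + 154 = 406.
Column 4: 147 + 84 + 56 + 63 = 350.
Main diagonal: 140 + 126 + 77 + 63 = 406.
Anti-diagonal: 147 + 105 + 98 + 112 = 462.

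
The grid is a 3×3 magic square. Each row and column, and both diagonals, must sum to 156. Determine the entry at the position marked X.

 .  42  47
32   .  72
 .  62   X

Row 1 must total 156; the given cells sum to 89, so (1,1) = 67.
From row 2, 156 − (32 + 72) gives (2,2) = 52.
Using column 1: 67 + 32 + ? → (3,1) = 156 − 99 = 57.
From column 3, 156 − (47 + 72) gives (3,3) = 37.

37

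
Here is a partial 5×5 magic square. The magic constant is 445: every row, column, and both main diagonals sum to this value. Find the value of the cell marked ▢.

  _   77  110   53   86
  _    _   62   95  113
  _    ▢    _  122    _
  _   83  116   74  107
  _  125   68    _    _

From row 1, 445 − (77 + 110 + 53 + 86) gives (1,1) = 119.
From row 4, 445 − (83 + 116 + 74 + 107) gives (4,1) = 65.
From column 3, 445 − (110 + 62 + 116 + 68) gives (3,3) = 89.
Using column 4: 53 + 95 + 122 + 74 + ? → (5,4) = 445 − 344 = 101.
Anti-diagonal needs 445; the known cells sum to 353, so (5,1) = 92.
From row 5, 445 − (92 + 125 + 68 + 101) gives (5,5) = 59.
Using column 5: 86 + 113 + 107 + 59 + ? → (3,5) = 445 − 365 = 80.
The remaining cell in main diagonal is (2,2) = 445 − 341 = 104.
From row 2, 445 − (104 + 62 + 95 + 113) gives (2,1) = 71.
From column 1, 445 − (119 + 71 + 65 + 92) gives (3,1) = 98.
Column 2: 77 + 104 + 83 + 125 + ? = 445, so (3,2) = 56.

56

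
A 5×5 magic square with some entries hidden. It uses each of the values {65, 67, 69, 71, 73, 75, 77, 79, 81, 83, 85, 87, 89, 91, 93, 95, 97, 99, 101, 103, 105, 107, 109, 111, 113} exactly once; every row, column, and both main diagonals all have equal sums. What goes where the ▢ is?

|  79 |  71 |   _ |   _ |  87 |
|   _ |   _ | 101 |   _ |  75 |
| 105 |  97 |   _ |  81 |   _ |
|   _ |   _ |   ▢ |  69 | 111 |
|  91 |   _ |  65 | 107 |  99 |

77

The 25 entries sum to 2225, so each line sums to 2225/5 = 445.
The remaining cell in row 5 is (5,2) = 445 − 362 = 83.
Using column 5: 87 + 75 + 111 + 99 + ? → (3,5) = 445 − 372 = 73.
Row 3 must total 445; the given cells sum to 356, so (3,3) = 89.
Main diagonal: 79 + 89 + 69 + 99 + ? = 445, so (2,2) = 109.
The remaining cell in column 2 is (4,2) = 445 − 360 = 85.
Anti-diagonal needs 445; the known cells sum to 352, so (2,4) = 93.
Using row 2: 109 + 101 + 93 + 75 + ? → (2,1) = 445 − 378 = 67.
Column 1 needs 445; the known cells sum to 342, so (4,1) = 103.
Column 4: 93 + 81 + 69 + 107 + ? = 445, so (1,4) = 95.
Row 1 must total 445; the given cells sum to 332, so (1,3) = 113.
The remaining cell in row 4 is (4,3) = 445 − 368 = 77.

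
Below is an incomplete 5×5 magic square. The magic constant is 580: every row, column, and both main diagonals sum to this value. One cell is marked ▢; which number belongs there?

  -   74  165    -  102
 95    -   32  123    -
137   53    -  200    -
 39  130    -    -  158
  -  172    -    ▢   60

Column 2 must total 580; the given cells sum to 429, so (2,2) = 151.
Row 2 must total 580; the given cells sum to 401, so (2,5) = 179.
Column 5 must total 580; the given cells sum to 499, so (3,5) = 81.
Row 3 needs 580; the known cells sum to 471, so (3,3) = 109.
Using anti-diagonal: 102 + 123 + 109 + 130 + ? → (5,1) = 580 − 464 = 116.
From column 1, 580 − (95 + 137 + 39 + 116) gives (1,1) = 193.
From main diagonal, 580 − (193 + 151 + 109 + 60) gives (4,4) = 67.
Row 1 must total 580; the given cells sum to 534, so (1,4) = 46.
The remaining cell in row 4 is (4,3) = 580 − 394 = 186.
Using column 3: 165 + 32 + 109 + 186 + ? → (5,3) = 580 − 492 = 88.
The remaining cell in column 4 is (5,4) = 580 − 436 = 144.

144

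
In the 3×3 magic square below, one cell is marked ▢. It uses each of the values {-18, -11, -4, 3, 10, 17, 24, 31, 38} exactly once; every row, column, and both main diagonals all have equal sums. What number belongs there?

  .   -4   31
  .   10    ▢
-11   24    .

The 9 entries sum to 90, so each line sums to 90/3 = 30.
Row 1: -4 + 31 + ? = 30, so (1,1) = 3.
Row 3 needs 30; the known cells sum to 13, so (3,3) = 17.
Column 1: 3 + (-11) + ? = 30, so (2,1) = 38.
Using column 3: 31 + 17 + ? → (2,3) = 30 − 48 = -18.

-18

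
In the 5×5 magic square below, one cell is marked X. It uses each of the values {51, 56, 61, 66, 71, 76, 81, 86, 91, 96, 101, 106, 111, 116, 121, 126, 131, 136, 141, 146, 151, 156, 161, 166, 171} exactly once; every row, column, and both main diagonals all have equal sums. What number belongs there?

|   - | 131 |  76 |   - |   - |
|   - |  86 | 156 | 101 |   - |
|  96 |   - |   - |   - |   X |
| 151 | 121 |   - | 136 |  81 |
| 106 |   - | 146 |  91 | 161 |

126

The 25 entries sum to 2775, so each line sums to 2775/5 = 555.
Row 4: 151 + 121 + 136 + 81 + ? = 555, so (4,3) = 66.
Using row 5: 106 + 146 + 91 + 161 + ? → (5,2) = 555 − 504 = 51.
From column 2, 555 − (131 + 86 + 121 + 51) gives (3,2) = 166.
The remaining cell in column 3 is (3,3) = 555 − 444 = 111.
From main diagonal, 555 − (86 + 111 + 136 + 161) gives (1,1) = 61.
Anti-diagonal: 101 + 111 + 121 + 106 + ? = 555, so (1,5) = 116.
Row 1 needs 555; the known cells sum to 384, so (1,4) = 171.
From column 1, 555 − (61 + 96 + 151 + 106) gives (2,1) = 141.
From column 4, 555 − (171 + 101 + 136 + 91) gives (3,4) = 56.
The remaining cell in row 2 is (2,5) = 555 − 484 = 71.
From row 3, 555 − (96 + 166 + 111 + 56) gives (3,5) = 126.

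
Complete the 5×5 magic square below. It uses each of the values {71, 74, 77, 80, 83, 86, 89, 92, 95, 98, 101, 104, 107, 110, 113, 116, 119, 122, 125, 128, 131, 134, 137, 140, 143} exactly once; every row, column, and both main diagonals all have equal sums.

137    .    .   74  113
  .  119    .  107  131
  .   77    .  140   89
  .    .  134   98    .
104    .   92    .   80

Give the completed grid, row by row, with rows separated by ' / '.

137 86 125 74 113 / 95 119 83 107 131 / 128 77 101 140 89 / 71 110 134 98 122 / 104 143 92 116 80

The 25 entries sum to 2675, so each line sums to 2675/5 = 535.
From column 4, 535 − (74 + 107 + 140 + 98) gives (5,4) = 116.
Column 5: 113 + 131 + 89 + 80 + ? = 535, so (4,5) = 122.
Main diagonal needs 535; the known cells sum to 434, so (3,3) = 101.
From anti-diagonal, 535 − (113 + 107 + 101 + 104) gives (4,2) = 110.
Using row 3: 77 + 101 + 140 + 89 + ? → (3,1) = 535 − 407 = 128.
From row 4, 535 − (110 + 134 + 98 + 122) gives (4,1) = 71.
The remaining cell in row 5 is (5,2) = 535 − 392 = 143.
Using column 1: 137 + 128 + 71 + 104 + ? → (2,1) = 535 − 440 = 95.
Column 2 must total 535; the given cells sum to 449, so (1,2) = 86.
From row 1, 535 − (137 + 86 + 74 + 113) gives (1,3) = 125.
From row 2, 535 − (95 + 119 + 107 + 131) gives (2,3) = 83.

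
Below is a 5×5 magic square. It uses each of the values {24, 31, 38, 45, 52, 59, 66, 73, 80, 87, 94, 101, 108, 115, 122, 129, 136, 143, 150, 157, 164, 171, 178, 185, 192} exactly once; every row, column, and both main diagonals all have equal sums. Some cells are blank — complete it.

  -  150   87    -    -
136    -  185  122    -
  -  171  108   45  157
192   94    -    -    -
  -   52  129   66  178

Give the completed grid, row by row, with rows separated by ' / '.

The 25 entries sum to 2700, so each line sums to 2700/5 = 540.
Row 3 must total 540; the given cells sum to 481, so (3,1) = 59.
Row 5 needs 540; the known cells sum to 425, so (5,1) = 115.
Column 1 needs 540; the known cells sum to 502, so (1,1) = 38.
Column 2: 150 + 171 + 94 + 52 + ? = 540, so (2,2) = 73.
Column 3 needs 540; the known cells sum to 509, so (4,3) = 31.
Using main diagonal: 38 + 73 + 108 + 178 + ? → (4,4) = 540 − 397 = 143.
Using anti-diagonal: 122 + 108 + 94 + 115 + ? → (1,5) = 540 − 439 = 101.
Using row 1: 38 + 150 + 87 + 101 + ? → (1,4) = 540 − 376 = 164.
Using row 2: 136 + 73 + 185 + 122 + ? → (2,5) = 540 − 516 = 24.
The remaining cell in row 4 is (4,5) = 540 − 460 = 80.

38 150 87 164 101 / 136 73 185 122 24 / 59 171 108 45 157 / 192 94 31 143 80 / 115 52 129 66 178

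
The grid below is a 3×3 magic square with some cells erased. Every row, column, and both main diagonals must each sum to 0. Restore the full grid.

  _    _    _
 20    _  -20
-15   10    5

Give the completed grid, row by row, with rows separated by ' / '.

-5 -10 15 / 20 0 -20 / -15 10 5

Row 2 must total 0; the given cells sum to 0, so (2,2) = 0.
Column 1: 20 + (-15) + ? = 0, so (1,1) = -5.
The remaining cell in column 2 is (1,2) = 0 − 10 = -10.
Column 3: -20 + 5 + ? = 0, so (1,3) = 15.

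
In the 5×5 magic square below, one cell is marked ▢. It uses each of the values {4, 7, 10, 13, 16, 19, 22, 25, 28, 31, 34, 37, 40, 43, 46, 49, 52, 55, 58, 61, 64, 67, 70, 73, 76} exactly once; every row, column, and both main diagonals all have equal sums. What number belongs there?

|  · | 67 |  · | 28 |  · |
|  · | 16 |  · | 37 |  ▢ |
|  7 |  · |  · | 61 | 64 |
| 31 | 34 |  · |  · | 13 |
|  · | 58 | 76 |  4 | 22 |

55

The 25 entries sum to 1000, so each line sums to 1000/5 = 200.
Row 5: 58 + 76 + 4 + 22 + ? = 200, so (5,1) = 40.
From column 2, 200 − (67 + 16 + 34 + 58) gives (3,2) = 25.
The remaining cell in column 4 is (4,4) = 200 − 130 = 70.
Row 3 must total 200; the given cells sum to 157, so (3,3) = 43.
Using row 4: 31 + 34 + 70 + 13 + ? → (4,3) = 200 − 148 = 52.
Main diagonal must total 200; the given cells sum to 151, so (1,1) = 49.
The remaining cell in anti-diagonal is (1,5) = 200 − 154 = 46.
Row 1: 49 + 67 + 28 + 46 + ? = 200, so (1,3) = 10.
The remaining cell in column 1 is (2,1) = 200 − 127 = 73.
Column 3: 10 + 43 + 52 + 76 + ? = 200, so (2,3) = 19.
Column 5: 46 + 64 + 13 + 22 + ? = 200, so (2,5) = 55.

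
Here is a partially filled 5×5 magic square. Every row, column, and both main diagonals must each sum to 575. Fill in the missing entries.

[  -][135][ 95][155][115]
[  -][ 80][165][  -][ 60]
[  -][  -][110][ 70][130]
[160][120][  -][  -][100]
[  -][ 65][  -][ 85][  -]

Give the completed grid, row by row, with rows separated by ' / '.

75 135 95 155 115 / 145 80 165 125 60 / 90 175 110 70 130 / 160 120 55 140 100 / 105 65 150 85 170

Row 1 must total 575; the given cells sum to 500, so (1,1) = 75.
The remaining cell in column 2 is (3,2) = 575 − 400 = 175.
From column 5, 575 − (115 + 60 + 130 + 100) gives (5,5) = 170.
From main diagonal, 575 − (75 + 80 + 110 + 170) gives (4,4) = 140.
Row 3 needs 575; the known cells sum to 485, so (3,1) = 90.
Row 4: 160 + 120 + 140 + 100 + ? = 575, so (4,3) = 55.
The remaining cell in column 3 is (5,3) = 575 − 425 = 150.
From column 4, 575 − (155 + 70 + 140 + 85) gives (2,4) = 125.
Anti-diagonal needs 575; the known cells sum to 470, so (5,1) = 105.
Row 2 must total 575; the given cells sum to 430, so (2,1) = 145.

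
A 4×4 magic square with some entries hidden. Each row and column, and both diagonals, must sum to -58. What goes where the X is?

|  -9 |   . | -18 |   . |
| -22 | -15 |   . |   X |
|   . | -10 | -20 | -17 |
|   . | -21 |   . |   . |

From row 3, -58 − (-10 + (-20) + (-17)) gives (3,1) = -11.
The remaining cell in column 1 is (4,1) = -58 − (-42) = -16.
From column 2, -58 − (-15 + (-10) + (-21)) gives (1,2) = -12.
Main diagonal must total -58; the given cells sum to -44, so (4,4) = -14.
The remaining cell in row 1 is (1,4) = -58 − (-39) = -19.
Row 4 must total -58; the given cells sum to -51, so (4,3) = -7.
Using column 3: -18 + (-20) + (-7) + ? → (2,3) = -58 − (-45) = -13.
Column 4: -19 + (-17) + (-14) + ? = -58, so (2,4) = -8.

-8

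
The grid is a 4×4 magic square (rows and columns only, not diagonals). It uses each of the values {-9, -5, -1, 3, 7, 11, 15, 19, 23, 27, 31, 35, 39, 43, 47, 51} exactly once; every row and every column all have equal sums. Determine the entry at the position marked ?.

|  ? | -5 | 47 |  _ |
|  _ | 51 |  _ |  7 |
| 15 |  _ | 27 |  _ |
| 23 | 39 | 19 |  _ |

The 16 entries sum to 336, so each line sums to 336/4 = 84.
Using row 4: 23 + 39 + 19 + ? → (4,4) = 84 − 81 = 3.
The remaining cell in column 2 is (3,2) = 84 − 85 = -1.
Column 3: 47 + 27 + 19 + ? = 84, so (2,3) = -9.
Row 2: 51 + (-9) + 7 + ? = 84, so (2,1) = 35.
Using row 3: 15 + (-1) + 27 + ? → (3,4) = 84 − 41 = 43.
Column 1 must total 84; the given cells sum to 73, so (1,1) = 11.

11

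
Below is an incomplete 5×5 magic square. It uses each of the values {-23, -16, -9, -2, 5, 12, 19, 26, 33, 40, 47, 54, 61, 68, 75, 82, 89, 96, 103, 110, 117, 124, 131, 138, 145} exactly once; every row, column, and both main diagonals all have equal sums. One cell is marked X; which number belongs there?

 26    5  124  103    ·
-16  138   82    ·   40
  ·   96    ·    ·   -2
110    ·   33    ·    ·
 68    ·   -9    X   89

145

The 25 entries sum to 1525, so each line sums to 1525/5 = 305.
From row 1, 305 − (26 + 5 + 124 + 103) gives (1,5) = 47.
From row 2, 305 − (-16 + 138 + 82 + 40) gives (2,4) = 61.
Column 1 must total 305; the given cells sum to 188, so (3,1) = 117.
Column 3 needs 305; the known cells sum to 230, so (3,3) = 75.
Column 5: 47 + 40 + (-2) + 89 + ? = 305, so (4,5) = 131.
Main diagonal: 26 + 138 + 75 + 89 + ? = 305, so (4,4) = -23.
From anti-diagonal, 305 − (47 + 61 + 75 + 68) gives (4,2) = 54.
From row 3, 305 − (117 + 96 + 75 + (-2)) gives (3,4) = 19.
Column 2 needs 305; the known cells sum to 293, so (5,2) = 12.
Column 4 needs 305; the known cells sum to 160, so (5,4) = 145.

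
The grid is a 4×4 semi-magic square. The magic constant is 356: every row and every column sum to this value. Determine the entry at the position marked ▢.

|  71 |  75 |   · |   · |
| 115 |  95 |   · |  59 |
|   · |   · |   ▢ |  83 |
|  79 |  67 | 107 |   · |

Using row 2: 115 + 95 + 59 + ? → (2,3) = 356 − 269 = 87.
The remaining cell in row 4 is (4,4) = 356 − 253 = 103.
The remaining cell in column 1 is (3,1) = 356 − 265 = 91.
Column 2 must total 356; the given cells sum to 237, so (3,2) = 119.
Column 4 must total 356; the given cells sum to 245, so (1,4) = 111.
Row 1 needs 356; the known cells sum to 257, so (1,3) = 99.
Row 3 must total 356; the given cells sum to 293, so (3,3) = 63.

63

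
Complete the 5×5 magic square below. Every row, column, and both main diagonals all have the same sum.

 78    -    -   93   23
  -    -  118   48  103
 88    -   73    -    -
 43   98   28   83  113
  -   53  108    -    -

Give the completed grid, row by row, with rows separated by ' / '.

Row 4 is already complete: 43 + 98 + 28 + 83 + 113 = 365, so that is the magic constant.
The remaining cell in column 3 is (1,3) = 365 − 327 = 38.
Anti-diagonal needs 365; the known cells sum to 242, so (5,1) = 123.
The remaining cell in row 1 is (1,2) = 365 − 232 = 133.
The remaining cell in column 1 is (2,1) = 365 − 332 = 33.
Using row 2: 33 + 118 + 48 + 103 + ? → (2,2) = 365 − 302 = 63.
Column 2: 133 + 63 + 98 + 53 + ? = 365, so (3,2) = 18.
Using main diagonal: 78 + 63 + 73 + 83 + ? → (5,5) = 365 − 297 = 68.
Row 5 needs 365; the known cells sum to 352, so (5,4) = 13.
Column 4 needs 365; the known cells sum to 237, so (3,4) = 128.
Column 5 must total 365; the given cells sum to 307, so (3,5) = 58.

78 133 38 93 23 / 33 63 118 48 103 / 88 18 73 128 58 / 43 98 28 83 113 / 123 53 108 13 68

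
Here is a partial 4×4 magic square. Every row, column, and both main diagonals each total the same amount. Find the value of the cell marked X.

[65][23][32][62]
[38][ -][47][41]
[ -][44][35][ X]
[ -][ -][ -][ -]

Row 1 is complete and sums to 182; that is the magic constant.
Using row 2: 38 + 47 + 41 + ? → (2,2) = 182 − 126 = 56.
Column 2 must total 182; the given cells sum to 123, so (4,2) = 59.
Column 3 must total 182; the given cells sum to 114, so (4,3) = 68.
Main diagonal must total 182; the given cells sum to 156, so (4,4) = 26.
The remaining cell in anti-diagonal is (4,1) = 182 − 153 = 29.
From column 1, 182 − (65 + 38 + 29) gives (3,1) = 50.
Column 4 must total 182; the given cells sum to 129, so (3,4) = 53.

53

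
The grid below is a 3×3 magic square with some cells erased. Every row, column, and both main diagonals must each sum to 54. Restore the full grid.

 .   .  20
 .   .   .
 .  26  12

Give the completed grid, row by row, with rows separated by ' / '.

24 10 20 / 14 18 22 / 16 26 12

From row 3, 54 − (26 + 12) gives (3,1) = 16.
Column 3: 20 + 12 + ? = 54, so (2,3) = 22.
From anti-diagonal, 54 − (20 + 16) gives (2,2) = 18.
Row 2 needs 54; the known cells sum to 40, so (2,1) = 14.
Using column 1: 14 + 16 + ? → (1,1) = 54 − 30 = 24.
From column 2, 54 − (18 + 26) gives (1,2) = 10.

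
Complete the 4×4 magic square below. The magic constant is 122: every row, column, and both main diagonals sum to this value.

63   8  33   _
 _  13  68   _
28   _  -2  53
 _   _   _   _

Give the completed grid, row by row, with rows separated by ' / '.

63 8 33 18 / 38 13 68 3 / 28 43 -2 53 / -7 58 23 48

From row 1, 122 − (63 + 8 + 33) gives (1,4) = 18.
Row 3 must total 122; the given cells sum to 79, so (3,2) = 43.
The remaining cell in column 2 is (4,2) = 122 − 64 = 58.
Column 3 needs 122; the known cells sum to 99, so (4,3) = 23.
From main diagonal, 122 − (63 + 13 + (-2)) gives (4,4) = 48.
Anti-diagonal needs 122; the known cells sum to 129, so (4,1) = -7.
Column 1 must total 122; the given cells sum to 84, so (2,1) = 38.
Column 4 must total 122; the given cells sum to 119, so (2,4) = 3.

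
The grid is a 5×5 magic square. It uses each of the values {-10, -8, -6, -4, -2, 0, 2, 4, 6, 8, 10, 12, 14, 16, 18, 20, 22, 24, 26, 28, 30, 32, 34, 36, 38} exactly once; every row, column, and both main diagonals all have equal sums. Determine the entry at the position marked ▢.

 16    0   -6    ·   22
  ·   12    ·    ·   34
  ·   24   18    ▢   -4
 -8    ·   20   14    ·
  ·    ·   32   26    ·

The 25 entries sum to 350, so each line sums to 350/5 = 70.
Row 1 needs 70; the known cells sum to 32, so (1,4) = 38.
Using column 3: -6 + 18 + 20 + 32 + ? → (2,3) = 70 − 64 = 6.
Main diagonal must total 70; the given cells sum to 60, so (5,5) = 10.
From column 5, 70 − (22 + 34 + (-4) + 10) gives (4,5) = 8.
Using row 4: -8 + 20 + 14 + 8 + ? → (4,2) = 70 − 34 = 36.
Column 2 must total 70; the given cells sum to 72, so (5,2) = -2.
Row 5: -2 + 32 + 26 + 10 + ? = 70, so (5,1) = 4.
Anti-diagonal: 22 + 18 + 36 + 4 + ? = 70, so (2,4) = -10.
Row 2 needs 70; the known cells sum to 42, so (2,1) = 28.
The remaining cell in column 1 is (3,1) = 70 − 40 = 30.
Using column 4: 38 + (-10) + 14 + 26 + ? → (3,4) = 70 − 68 = 2.

2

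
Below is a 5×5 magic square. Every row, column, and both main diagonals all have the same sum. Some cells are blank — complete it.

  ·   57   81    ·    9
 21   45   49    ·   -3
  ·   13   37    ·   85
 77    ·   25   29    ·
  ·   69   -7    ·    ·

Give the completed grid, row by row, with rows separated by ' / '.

33 57 81 5 9 / 21 45 49 73 -3 / -11 13 37 61 85 / 77 1 25 29 53 / 65 69 -7 17 41

Column 3 is already complete: 81 + 49 + 37 + 25 + -7 = 185, so that is the magic constant.
The remaining cell in row 2 is (2,4) = 185 − 112 = 73.
Column 2 must total 185; the given cells sum to 184, so (4,2) = 1.
From anti-diagonal, 185 − (9 + 73 + 37 + 1) gives (5,1) = 65.
Row 4 must total 185; the given cells sum to 132, so (4,5) = 53.
The remaining cell in column 5 is (5,5) = 185 − 144 = 41.
Main diagonal must total 185; the given cells sum to 152, so (1,1) = 33.
Row 1 needs 185; the known cells sum to 180, so (1,4) = 5.
Row 5: 65 + 69 + (-7) + 41 + ? = 185, so (5,4) = 17.
Using column 1: 33 + 21 + 77 + 65 + ? → (3,1) = 185 − 196 = -11.
The remaining cell in column 4 is (3,4) = 185 − 124 = 61.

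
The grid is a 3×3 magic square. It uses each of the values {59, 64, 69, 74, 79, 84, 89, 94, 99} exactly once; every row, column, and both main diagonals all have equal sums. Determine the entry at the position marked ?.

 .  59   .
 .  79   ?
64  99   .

The 9 entries sum to 711, so each line sums to 711/3 = 237.
The remaining cell in row 3 is (3,3) = 237 − 163 = 74.
Using main diagonal: 79 + 74 + ? → (1,1) = 237 − 153 = 84.
Anti-diagonal must total 237; the given cells sum to 143, so (1,3) = 94.
Using column 1: 84 + 64 + ? → (2,1) = 237 − 148 = 89.
Column 3: 94 + 74 + ? = 237, so (2,3) = 69.

69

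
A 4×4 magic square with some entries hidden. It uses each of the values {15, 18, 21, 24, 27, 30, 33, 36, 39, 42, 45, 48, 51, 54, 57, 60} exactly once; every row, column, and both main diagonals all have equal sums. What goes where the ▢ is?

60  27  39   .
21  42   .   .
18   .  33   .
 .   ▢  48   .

36

The 16 entries sum to 600, so each line sums to 600/4 = 150.
The remaining cell in row 1 is (1,4) = 150 − 126 = 24.
Column 1 must total 150; the given cells sum to 99, so (4,1) = 51.
Column 3: 39 + 33 + 48 + ? = 150, so (2,3) = 30.
Main diagonal: 60 + 42 + 33 + ? = 150, so (4,4) = 15.
Anti-diagonal needs 150; the known cells sum to 105, so (3,2) = 45.
From row 2, 150 − (21 + 42 + 30) gives (2,4) = 57.
From row 3, 150 − (18 + 45 + 33) gives (3,4) = 54.
The remaining cell in row 4 is (4,2) = 150 − 114 = 36.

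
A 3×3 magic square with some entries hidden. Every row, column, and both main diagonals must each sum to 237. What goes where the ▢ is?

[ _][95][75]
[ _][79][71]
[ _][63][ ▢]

Using row 1: 95 + 75 + ? → (1,1) = 237 − 170 = 67.
Row 2 needs 237; the known cells sum to 150, so (2,1) = 87.
Column 1 must total 237; the given cells sum to 154, so (3,1) = 83.
Using column 3: 75 + 71 + ? → (3,3) = 237 − 146 = 91.

91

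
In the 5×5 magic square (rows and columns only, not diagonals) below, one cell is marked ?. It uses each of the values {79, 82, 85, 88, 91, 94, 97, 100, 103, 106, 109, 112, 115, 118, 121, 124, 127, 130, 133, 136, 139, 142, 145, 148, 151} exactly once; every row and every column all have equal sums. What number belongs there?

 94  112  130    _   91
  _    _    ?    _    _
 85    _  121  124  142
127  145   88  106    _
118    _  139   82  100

The 25 entries sum to 2875, so each line sums to 2875/5 = 575.
Row 1 must total 575; the given cells sum to 427, so (1,4) = 148.
Row 3: 85 + 121 + 124 + 142 + ? = 575, so (3,2) = 103.
Row 4: 127 + 145 + 88 + 106 + ? = 575, so (4,5) = 109.
Row 5 must total 575; the given cells sum to 439, so (5,2) = 136.
Column 1: 94 + 85 + 127 + 118 + ? = 575, so (2,1) = 151.
Using column 2: 112 + 103 + 145 + 136 + ? → (2,2) = 575 − 496 = 79.
Column 3: 130 + 121 + 88 + 139 + ? = 575, so (2,3) = 97.

97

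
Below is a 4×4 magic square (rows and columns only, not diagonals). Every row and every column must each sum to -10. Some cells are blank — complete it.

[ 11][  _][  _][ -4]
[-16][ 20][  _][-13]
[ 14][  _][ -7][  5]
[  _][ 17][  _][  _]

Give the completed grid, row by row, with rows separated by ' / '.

11 -25 8 -4 / -16 20 -1 -13 / 14 -22 -7 5 / -19 17 -10 2

Row 2 must total -10; the given cells sum to -9, so (2,3) = -1.
From row 3, -10 − (14 + (-7) + 5) gives (3,2) = -22.
The remaining cell in column 1 is (4,1) = -10 − 9 = -19.
Column 2: 20 + (-22) + 17 + ? = -10, so (1,2) = -25.
Using column 4: -4 + (-13) + 5 + ? → (4,4) = -10 − (-12) = 2.
Using row 1: 11 + (-25) + (-4) + ? → (1,3) = -10 − (-18) = 8.
Using row 4: -19 + 17 + 2 + ? → (4,3) = -10 − 0 = -10.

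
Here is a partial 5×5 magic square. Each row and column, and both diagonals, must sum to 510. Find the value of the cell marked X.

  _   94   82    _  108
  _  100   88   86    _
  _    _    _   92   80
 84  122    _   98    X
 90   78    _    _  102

Column 2: 94 + 100 + 122 + 78 + ? = 510, so (3,2) = 116.
Anti-diagonal must total 510; the given cells sum to 406, so (3,3) = 104.
Row 3: 116 + 104 + 92 + 80 + ? = 510, so (3,1) = 118.
Main diagonal: 100 + 104 + 98 + 102 + ? = 510, so (1,1) = 106.
Row 1: 106 + 94 + 82 + 108 + ? = 510, so (1,4) = 120.
Column 1 must total 510; the given cells sum to 398, so (2,1) = 112.
From column 4, 510 − (120 + 86 + 92 + 98) gives (5,4) = 114.
The remaining cell in row 2 is (2,5) = 510 − 386 = 124.
The remaining cell in row 5 is (5,3) = 510 − 384 = 126.
From column 3, 510 − (82 + 88 + 104 + 126) gives (4,3) = 110.
From column 5, 510 − (108 + 124 + 80 + 102) gives (4,5) = 96.

96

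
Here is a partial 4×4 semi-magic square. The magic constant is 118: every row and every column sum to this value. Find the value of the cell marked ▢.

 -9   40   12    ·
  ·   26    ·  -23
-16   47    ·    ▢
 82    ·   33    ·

From row 1, 118 − (-9 + 40 + 12) gives (1,4) = 75.
Using column 1: -9 + (-16) + 82 + ? → (2,1) = 118 − 57 = 61.
Column 2: 40 + 26 + 47 + ? = 118, so (4,2) = 5.
Using row 2: 61 + 26 + (-23) + ? → (2,3) = 118 − 64 = 54.
Row 4 must total 118; the given cells sum to 120, so (4,4) = -2.
The remaining cell in column 3 is (3,3) = 118 − 99 = 19.
Column 4 must total 118; the given cells sum to 50, so (3,4) = 68.

68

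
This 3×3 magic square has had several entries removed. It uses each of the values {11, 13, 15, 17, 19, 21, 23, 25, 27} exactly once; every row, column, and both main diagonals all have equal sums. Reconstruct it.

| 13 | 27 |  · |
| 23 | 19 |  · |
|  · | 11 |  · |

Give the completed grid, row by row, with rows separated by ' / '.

The 9 entries sum to 171, so each line sums to 171/3 = 57.
Using row 1: 13 + 27 + ? → (1,3) = 57 − 40 = 17.
Row 2: 23 + 19 + ? = 57, so (2,3) = 15.
The remaining cell in column 1 is (3,1) = 57 − 36 = 21.
The remaining cell in column 3 is (3,3) = 57 − 32 = 25.

13 27 17 / 23 19 15 / 21 11 25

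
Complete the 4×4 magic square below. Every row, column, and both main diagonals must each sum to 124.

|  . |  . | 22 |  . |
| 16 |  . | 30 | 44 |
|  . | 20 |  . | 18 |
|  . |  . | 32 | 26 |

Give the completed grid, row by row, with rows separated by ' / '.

24 42 22 36 / 16 34 30 44 / 46 20 40 18 / 38 28 32 26

The remaining cell in row 2 is (2,2) = 124 − 90 = 34.
Column 3: 22 + 30 + 32 + ? = 124, so (3,3) = 40.
Column 4 must total 124; the given cells sum to 88, so (1,4) = 36.
Using main diagonal: 34 + 40 + 26 + ? → (1,1) = 124 − 100 = 24.
Anti-diagonal must total 124; the given cells sum to 86, so (4,1) = 38.
Row 1 needs 124; the known cells sum to 82, so (1,2) = 42.
Row 3 must total 124; the given cells sum to 78, so (3,1) = 46.
Using row 4: 38 + 32 + 26 + ? → (4,2) = 124 − 96 = 28.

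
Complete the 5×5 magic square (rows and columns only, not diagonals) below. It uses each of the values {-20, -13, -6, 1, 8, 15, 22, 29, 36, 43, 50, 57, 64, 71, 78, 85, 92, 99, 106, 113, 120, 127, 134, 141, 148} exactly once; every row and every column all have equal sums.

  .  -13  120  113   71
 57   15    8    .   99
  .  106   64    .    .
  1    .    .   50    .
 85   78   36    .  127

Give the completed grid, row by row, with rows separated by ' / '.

The 25 entries sum to 1600, so each line sums to 1600/5 = 320.
Row 1 must total 320; the given cells sum to 291, so (1,1) = 29.
Using row 2: 57 + 15 + 8 + 99 + ? → (2,4) = 320 − 179 = 141.
Row 5: 85 + 78 + 36 + 127 + ? = 320, so (5,4) = -6.
Column 1 must total 320; the given cells sum to 172, so (3,1) = 148.
Using column 2: -13 + 15 + 106 + 78 + ? → (4,2) = 320 − 186 = 134.
Using column 3: 120 + 8 + 64 + 36 + ? → (4,3) = 320 − 228 = 92.
Column 4 must total 320; the given cells sum to 298, so (3,4) = 22.
The remaining cell in row 3 is (3,5) = 320 − 340 = -20.
Using row 4: 1 + 134 + 92 + 50 + ? → (4,5) = 320 − 277 = 43.

29 -13 120 113 71 / 57 15 8 141 99 / 148 106 64 22 -20 / 1 134 92 50 43 / 85 78 36 -6 127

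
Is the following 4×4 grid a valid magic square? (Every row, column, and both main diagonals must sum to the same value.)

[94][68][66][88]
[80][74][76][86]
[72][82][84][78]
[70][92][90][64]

Yes

Row 1: 94 + 68 + 66 + 88 = 316.
Row 2: 80 + 74 + 76 + 86 = 316.
Row 3: 72 + 82 + 84 + 78 = 316.
Row 4: 70 + 92 + 90 + 64 = 316.
Column 1: 94 + 80 + 72 + 70 = 316.
Column 2: 68 + 74 + 82 + 92 = 316.
Column 3: 66 + 76 + 84 + 90 = 316.
Column 4: 88 + 86 + 78 + 64 = 316.
Main diagonal: 94 + 74 + 84 + 64 = 316.
Anti-diagonal: 88 + 76 + 82 + 70 = 316.
All lines sum to 316.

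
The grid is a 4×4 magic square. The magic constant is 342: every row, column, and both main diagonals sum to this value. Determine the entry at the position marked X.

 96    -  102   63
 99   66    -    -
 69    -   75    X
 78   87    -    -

90

Using row 1: 96 + 102 + 63 + ? → (1,2) = 342 − 261 = 81.
From column 2, 342 − (81 + 66 + 87) gives (3,2) = 108.
From main diagonal, 342 − (96 + 66 + 75) gives (4,4) = 105.
Using anti-diagonal: 63 + 108 + 78 + ? → (2,3) = 342 − 249 = 93.
Using row 2: 99 + 66 + 93 + ? → (2,4) = 342 − 258 = 84.
Row 3: 69 + 108 + 75 + ? = 342, so (3,4) = 90.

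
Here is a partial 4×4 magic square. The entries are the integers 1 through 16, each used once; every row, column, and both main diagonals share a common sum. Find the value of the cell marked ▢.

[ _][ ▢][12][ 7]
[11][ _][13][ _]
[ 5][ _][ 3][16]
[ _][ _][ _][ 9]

1

The entries are 1 through 16, which sum to 136, so each line sums to 136/4 = 34.
Row 3 must total 34; the given cells sum to 24, so (3,2) = 10.
The remaining cell in column 3 is (4,3) = 34 − 28 = 6.
Column 4 must total 34; the given cells sum to 32, so (2,4) = 2.
From anti-diagonal, 34 − (7 + 13 + 10) gives (4,1) = 4.
Row 2: 11 + 13 + 2 + ? = 34, so (2,2) = 8.
Using row 4: 4 + 6 + 9 + ? → (4,2) = 34 − 19 = 15.
Column 1 needs 34; the known cells sum to 20, so (1,1) = 14.
Column 2 must total 34; the given cells sum to 33, so (1,2) = 1.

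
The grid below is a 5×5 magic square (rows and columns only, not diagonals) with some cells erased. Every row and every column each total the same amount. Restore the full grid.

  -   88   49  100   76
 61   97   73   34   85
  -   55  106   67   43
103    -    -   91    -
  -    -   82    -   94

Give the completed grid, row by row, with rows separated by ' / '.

37 88 49 100 76 / 61 97 73 34 85 / 79 55 106 67 43 / 103 64 40 91 52 / 70 46 82 58 94

Row 2 is already complete: 61 + 97 + 73 + 34 + 85 = 350, so that is the magic constant.
The remaining cell in row 1 is (1,1) = 350 − 313 = 37.
Row 3 needs 350; the known cells sum to 271, so (3,1) = 79.
Column 1 must total 350; the given cells sum to 280, so (5,1) = 70.
Column 3 must total 350; the given cells sum to 310, so (4,3) = 40.
Column 4 needs 350; the known cells sum to 292, so (5,4) = 58.
Using column 5: 76 + 85 + 43 + 94 + ? → (4,5) = 350 − 298 = 52.
The remaining cell in row 4 is (4,2) = 350 − 286 = 64.
The remaining cell in row 5 is (5,2) = 350 − 304 = 46.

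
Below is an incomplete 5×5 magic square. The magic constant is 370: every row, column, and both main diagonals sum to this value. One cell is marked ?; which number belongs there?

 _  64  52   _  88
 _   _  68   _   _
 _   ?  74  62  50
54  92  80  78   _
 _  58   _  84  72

86

Row 4: 54 + 92 + 80 + 78 + ? = 370, so (4,5) = 66.
Column 3 needs 370; the known cells sum to 274, so (5,3) = 96.
Column 5 needs 370; the known cells sum to 276, so (2,5) = 94.
The remaining cell in row 5 is (5,1) = 370 − 310 = 60.
The remaining cell in anti-diagonal is (2,4) = 370 − 314 = 56.
From column 4, 370 − (56 + 62 + 78 + 84) gives (1,4) = 90.
From row 1, 370 − (64 + 52 + 90 + 88) gives (1,1) = 76.
Using main diagonal: 76 + 74 + 78 + 72 + ? → (2,2) = 370 − 300 = 70.
Row 2 needs 370; the known cells sum to 288, so (2,1) = 82.
Column 1: 76 + 82 + 54 + 60 + ? = 370, so (3,1) = 98.
Column 2 must total 370; the given cells sum to 284, so (3,2) = 86.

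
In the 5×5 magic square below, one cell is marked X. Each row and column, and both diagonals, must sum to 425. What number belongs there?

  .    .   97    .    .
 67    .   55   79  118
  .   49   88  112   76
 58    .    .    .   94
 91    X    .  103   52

Row 2: 67 + 55 + 79 + 118 + ? = 425, so (2,2) = 106.
Row 3 must total 425; the given cells sum to 325, so (3,1) = 100.
Using column 1: 67 + 100 + 58 + 91 + ? → (1,1) = 425 − 316 = 109.
From column 5, 425 − (118 + 76 + 94 + 52) gives (1,5) = 85.
Main diagonal must total 425; the given cells sum to 355, so (4,4) = 70.
Anti-diagonal must total 425; the given cells sum to 343, so (4,2) = 82.
From row 4, 425 − (58 + 82 + 70 + 94) gives (4,3) = 121.
The remaining cell in column 3 is (5,3) = 425 − 361 = 64.
Using column 4: 79 + 112 + 70 + 103 + ? → (1,4) = 425 − 364 = 61.
Row 1: 109 + 97 + 61 + 85 + ? = 425, so (1,2) = 73.
Row 5: 91 + 64 + 103 + 52 + ? = 425, so (5,2) = 115.

115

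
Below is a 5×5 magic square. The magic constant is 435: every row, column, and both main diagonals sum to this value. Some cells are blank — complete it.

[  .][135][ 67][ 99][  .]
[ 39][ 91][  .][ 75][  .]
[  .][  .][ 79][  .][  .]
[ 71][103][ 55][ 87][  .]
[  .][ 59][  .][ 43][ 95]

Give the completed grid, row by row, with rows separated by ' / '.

Row 4: 71 + 103 + 55 + 87 + ? = 435, so (4,5) = 119.
Using column 2: 135 + 91 + 103 + 59 + ? → (3,2) = 435 − 388 = 47.
The remaining cell in column 4 is (3,4) = 435 − 304 = 131.
From main diagonal, 435 − (91 + 79 + 87 + 95) gives (1,1) = 83.
From row 1, 435 − (83 + 135 + 67 + 99) gives (1,5) = 51.
Using anti-diagonal: 51 + 75 + 79 + 103 + ? → (5,1) = 435 − 308 = 127.
From row 5, 435 − (127 + 59 + 43 + 95) gives (5,3) = 111.
Using column 1: 83 + 39 + 71 + 127 + ? → (3,1) = 435 − 320 = 115.
From column 3, 435 − (67 + 79 + 55 + 111) gives (2,3) = 123.
Row 2 must total 435; the given cells sum to 328, so (2,5) = 107.
The remaining cell in row 3 is (3,5) = 435 − 372 = 63.

83 135 67 99 51 / 39 91 123 75 107 / 115 47 79 131 63 / 71 103 55 87 119 / 127 59 111 43 95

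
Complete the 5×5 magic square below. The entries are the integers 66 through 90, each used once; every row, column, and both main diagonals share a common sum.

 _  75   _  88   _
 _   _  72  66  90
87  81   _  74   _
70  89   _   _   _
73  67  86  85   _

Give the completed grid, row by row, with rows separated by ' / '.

The entries are 66 through 90, which sum to 1950, so each line sums to 1950/5 = 390.
Row 5: 73 + 67 + 86 + 85 + ? = 390, so (5,5) = 79.
From column 2, 390 − (75 + 81 + 89 + 67) gives (2,2) = 78.
Column 4 must total 390; the given cells sum to 313, so (4,4) = 77.
Row 2: 78 + 72 + 66 + 90 + ? = 390, so (2,1) = 84.
Column 1: 84 + 87 + 70 + 73 + ? = 390, so (1,1) = 76.
Main diagonal must total 390; the given cells sum to 310, so (3,3) = 80.
Anti-diagonal must total 390; the given cells sum to 308, so (1,5) = 82.
Row 1 must total 390; the given cells sum to 321, so (1,3) = 69.
Row 3 must total 390; the given cells sum to 322, so (3,5) = 68.
The remaining cell in column 3 is (4,3) = 390 − 307 = 83.
Using column 5: 82 + 90 + 68 + 79 + ? → (4,5) = 390 − 319 = 71.

76 75 69 88 82 / 84 78 72 66 90 / 87 81 80 74 68 / 70 89 83 77 71 / 73 67 86 85 79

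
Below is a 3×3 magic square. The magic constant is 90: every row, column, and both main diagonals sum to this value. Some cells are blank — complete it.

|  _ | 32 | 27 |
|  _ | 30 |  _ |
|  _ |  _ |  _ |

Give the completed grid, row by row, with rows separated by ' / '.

31 32 27 / 26 30 34 / 33 28 29

From row 1, 90 − (32 + 27) gives (1,1) = 31.
The remaining cell in column 2 is (3,2) = 90 − 62 = 28.
Main diagonal must total 90; the given cells sum to 61, so (3,3) = 29.
Using anti-diagonal: 27 + 30 + ? → (3,1) = 90 − 57 = 33.
Column 1: 31 + 33 + ? = 90, so (2,1) = 26.
Column 3 must total 90; the given cells sum to 56, so (2,3) = 34.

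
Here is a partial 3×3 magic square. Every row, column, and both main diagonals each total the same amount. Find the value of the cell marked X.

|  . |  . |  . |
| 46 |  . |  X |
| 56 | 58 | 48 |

Row 3 is complete and sums to 162; that is the magic constant.
Column 1: 46 + 56 + ? = 162, so (1,1) = 60.
Main diagonal must total 162; the given cells sum to 108, so (2,2) = 54.
Anti-diagonal: 54 + 56 + ? = 162, so (1,3) = 52.
Row 1 needs 162; the known cells sum to 112, so (1,2) = 50.
Row 2 must total 162; the given cells sum to 100, so (2,3) = 62.

62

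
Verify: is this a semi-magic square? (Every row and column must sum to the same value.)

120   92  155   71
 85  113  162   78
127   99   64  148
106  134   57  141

Yes

Row 1: 120 + 92 + 155 + 71 = 438.
Row 2: 85 + 113 + 162 + 78 = 438.
Row 3: 127 + 99 + 64 + 148 = 438.
Row 4: 106 + 134 + 57 + 141 = 438.
Column 1: 120 + 85 + 127 + 106 = 438.
Column 2: 92 + 113 + 99 + 134 = 438.
Column 3: 155 + 162 + 64 + 57 = 438.
Column 4: 71 + 78 + 148 + 141 = 438.
All lines sum to 438.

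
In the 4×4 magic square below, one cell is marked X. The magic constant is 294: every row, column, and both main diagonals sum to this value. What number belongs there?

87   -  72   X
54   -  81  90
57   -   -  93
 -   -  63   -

Row 2 needs 294; the known cells sum to 225, so (2,2) = 69.
The remaining cell in column 1 is (4,1) = 294 − 198 = 96.
From column 3, 294 − (72 + 81 + 63) gives (3,3) = 78.
From main diagonal, 294 − (87 + 69 + 78) gives (4,4) = 60.
Using row 3: 57 + 78 + 93 + ? → (3,2) = 294 − 228 = 66.
The remaining cell in row 4 is (4,2) = 294 − 219 = 75.
Using column 2: 69 + 66 + 75 + ? → (1,2) = 294 − 210 = 84.
Column 4 must total 294; the given cells sum to 243, so (1,4) = 51.

51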